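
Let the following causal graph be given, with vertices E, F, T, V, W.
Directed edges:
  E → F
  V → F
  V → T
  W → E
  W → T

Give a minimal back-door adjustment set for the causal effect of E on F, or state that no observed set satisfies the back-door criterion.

E→F: minimal back-door set ∅.

desc(E)\{E}={F}; candidates ⊆ {T,V,W}.
∅: E⊥F given ∅ in G with E→· removed — back-door holds.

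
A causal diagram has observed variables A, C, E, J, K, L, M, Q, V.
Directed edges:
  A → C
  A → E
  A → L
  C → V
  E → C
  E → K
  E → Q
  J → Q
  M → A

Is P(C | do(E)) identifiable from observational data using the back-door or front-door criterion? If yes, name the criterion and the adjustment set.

P(C|do(E)): backdoor, adjust for {A}.

desc(E)\{E}={C,K,Q,V}; candidates ⊆ {A,J,L,M}.
size 0: {}; under {} E still reaches {A,C,L,M,V} ∋ C.
{A}: E⊥C given {A} in G with E→· removed — back-door holds.
P(C|do(E)) = Σ_{A} P(C|E,A)·P(A).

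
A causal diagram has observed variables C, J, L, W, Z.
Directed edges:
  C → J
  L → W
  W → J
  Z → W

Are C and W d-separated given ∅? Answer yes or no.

Bayes-Ball from C | ∅ reaches {J}.
W ∉ reach(C|∅) ⇒ C ⊥ W | ∅.

Yes — C ⊥ W | ∅.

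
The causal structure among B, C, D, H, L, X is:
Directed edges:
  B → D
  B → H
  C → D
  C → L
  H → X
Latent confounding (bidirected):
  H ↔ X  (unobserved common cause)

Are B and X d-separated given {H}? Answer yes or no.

No — B and X are d-connected given {H}.

Bayes-Ball from B | {H} reaches {D,X}.
X ∈ reach(B|{H}) ⇒ B ⊥̸ X | {H}.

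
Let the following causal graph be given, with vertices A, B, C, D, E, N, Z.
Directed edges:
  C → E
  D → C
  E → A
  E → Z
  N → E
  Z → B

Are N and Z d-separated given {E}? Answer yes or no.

Yes — N ⊥ Z | {E}.

Bayes-Ball from N | {E} reaches {C,D}.
Z ∉ reach(N|{E}) ⇒ N ⊥ Z | {E}.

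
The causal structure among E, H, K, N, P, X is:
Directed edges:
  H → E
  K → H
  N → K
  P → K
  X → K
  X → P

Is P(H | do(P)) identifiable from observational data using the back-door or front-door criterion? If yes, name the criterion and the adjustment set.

P(H|do(P)): backdoor, adjust for {X}.

desc(P)\{P}={E,H,K}; candidates ⊆ {N,X}.
size 0: {}; under {} P still reaches {E,H,K,X} ∋ H.
{X}: P⊥H given {X} in G with P→· removed — back-door holds.
P(H|do(P)) = Σ_{X} P(H|P,X)·P(X).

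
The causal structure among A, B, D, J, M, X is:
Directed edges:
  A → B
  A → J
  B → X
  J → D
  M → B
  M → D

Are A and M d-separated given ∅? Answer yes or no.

Bayes-Ball from A | ∅ reaches {B,D,J,X}.
M ∉ reach(A|∅) ⇒ A ⊥ M | ∅.

Yes — A ⊥ M | ∅.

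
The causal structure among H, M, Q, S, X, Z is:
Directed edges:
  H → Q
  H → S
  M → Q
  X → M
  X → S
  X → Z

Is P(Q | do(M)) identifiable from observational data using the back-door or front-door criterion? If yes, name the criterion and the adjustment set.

desc(M)\{M}={Q}; candidates ⊆ {H,S,X,Z}.
∅: M⊥Q given ∅ in G with M→· removed — back-door holds.
P(Q|do(M)) = P(Q|M) — no adjustment needed.

P(Q|do(M)): backdoor, adjust for ∅.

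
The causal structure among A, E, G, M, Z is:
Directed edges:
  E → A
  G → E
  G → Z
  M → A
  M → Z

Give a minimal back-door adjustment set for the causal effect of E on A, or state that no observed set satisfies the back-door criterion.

E→A: minimal back-door set ∅.

desc(E)\{E}={A}; candidates ⊆ {G,M,Z}.
∅: E⊥A given ∅ in G with E→· removed — back-door holds.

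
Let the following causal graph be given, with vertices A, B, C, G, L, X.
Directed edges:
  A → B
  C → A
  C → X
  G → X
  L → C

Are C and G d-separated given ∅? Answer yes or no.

Bayes-Ball from C | ∅ reaches {A,B,L,X}.
G ∉ reach(C|∅) ⇒ C ⊥ G | ∅.

Yes — C ⊥ G | ∅.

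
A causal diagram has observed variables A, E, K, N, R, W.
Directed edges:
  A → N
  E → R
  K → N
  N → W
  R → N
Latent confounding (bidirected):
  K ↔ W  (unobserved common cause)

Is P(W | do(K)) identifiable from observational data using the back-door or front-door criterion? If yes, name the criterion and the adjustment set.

P(W|do(K)): frontdoor, adjust for {N}.

desc(K)\{K}={N,W}; candidates ⊆ {A,E,R}.
K↔W: latent back-door arc(s) into K.
size 0: {}; under {} K still reaches {W} ∋ W.
size 1: {A}, {E}, {R}; under {A} K still reaches {W} ∋ W.
size 2: {A,E}, {A,R}, {E,R}; under {A,E} K still reaches {W} ∋ W.
K↔W cannot be blocked by any observed set — no back-door set.
{N}: (i) intercepts every directed K→W path; (ii) no back-door K→{N}; (iii) {K} blocks every back-door {N}→W. Front-door holds.
P(W|do(K)) = Σ_{N} P(N|K) Σ_{K'} P(W|N,K')P(K').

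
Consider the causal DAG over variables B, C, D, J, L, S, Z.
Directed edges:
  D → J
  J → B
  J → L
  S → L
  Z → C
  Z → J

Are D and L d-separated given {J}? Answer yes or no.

Yes — D ⊥ L | {J}.

Bayes-Ball from D | {J} reaches {C,Z}.
L ∉ reach(D|{J}) ⇒ D ⊥ L | {J}.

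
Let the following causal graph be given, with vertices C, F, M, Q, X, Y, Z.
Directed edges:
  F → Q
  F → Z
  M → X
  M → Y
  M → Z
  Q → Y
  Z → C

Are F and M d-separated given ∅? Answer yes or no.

Yes — F ⊥ M | ∅.

Bayes-Ball from F | ∅ reaches {C,Q,Y,Z}.
M ∉ reach(F|∅) ⇒ F ⊥ M | ∅.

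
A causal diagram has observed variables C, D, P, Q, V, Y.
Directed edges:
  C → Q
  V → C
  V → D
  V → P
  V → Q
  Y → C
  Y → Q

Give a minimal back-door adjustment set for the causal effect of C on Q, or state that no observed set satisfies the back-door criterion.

C→Q: minimal back-door set {V, Y}.

desc(C)\{C}={Q}; candidates ⊆ {D,P,V,Y}.
size 0: {}; under {} C still reaches {D,P,Q,V,Y} ∋ Q.
size 1: {D}, {P}, {V} …(+1); under {D} C still reaches {P,Q,V,Y} ∋ Q.
{V,Y}: C⊥Q given {V,Y} in G with C→· removed — back-door holds.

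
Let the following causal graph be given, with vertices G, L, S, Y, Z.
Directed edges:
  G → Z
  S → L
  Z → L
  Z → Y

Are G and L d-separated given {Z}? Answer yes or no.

Bayes-Ball from G | {Z} reaches ∅.
L ∉ reach(G|{Z}) ⇒ G ⊥ L | {Z}.

Yes — G ⊥ L | {Z}.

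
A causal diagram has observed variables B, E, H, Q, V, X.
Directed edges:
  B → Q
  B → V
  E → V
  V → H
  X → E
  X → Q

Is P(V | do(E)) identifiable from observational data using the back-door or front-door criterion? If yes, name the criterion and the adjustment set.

P(V|do(E)): backdoor, adjust for ∅.

desc(E)\{E}={H,V}; candidates ⊆ {B,Q,X}.
∅: E⊥V given ∅ in G with E→· removed — back-door holds.
P(V|do(E)) = P(V|E) — no adjustment needed.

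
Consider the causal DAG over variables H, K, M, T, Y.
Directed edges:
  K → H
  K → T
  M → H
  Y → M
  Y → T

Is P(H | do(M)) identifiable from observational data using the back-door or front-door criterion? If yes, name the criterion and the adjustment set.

P(H|do(M)): backdoor, adjust for ∅.

desc(M)\{M}={H}; candidates ⊆ {K,T,Y}.
∅: M⊥H given ∅ in G with M→· removed — back-door holds.
P(H|do(M)) = P(H|M) — no adjustment needed.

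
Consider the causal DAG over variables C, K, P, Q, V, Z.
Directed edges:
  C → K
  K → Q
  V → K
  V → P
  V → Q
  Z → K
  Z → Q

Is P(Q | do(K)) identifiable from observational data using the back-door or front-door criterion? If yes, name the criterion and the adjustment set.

desc(K)\{K}={Q}; candidates ⊆ {C,P,V,Z}.
size 0: {}; under {} K still reaches {C,P,Q,V,Z} ∋ Q.
size 1: {C}, {P}, {V} …(+1); under {C} K still reaches {P,Q,V,Z} ∋ Q.
{V,Z}: K⊥Q given {V,Z} in G with K→· removed — back-door holds.
P(Q|do(K)) = Σ_{V,Z} P(Q|K,V,Z)·P(V,Z).

P(Q|do(K)): backdoor, adjust for {V, Z}.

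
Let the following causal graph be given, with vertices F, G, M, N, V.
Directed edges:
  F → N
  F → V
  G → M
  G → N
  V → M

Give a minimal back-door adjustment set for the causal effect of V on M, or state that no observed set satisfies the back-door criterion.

V→M: minimal back-door set ∅.

desc(V)\{V}={M}; candidates ⊆ {F,G,N}.
∅: V⊥M given ∅ in G with V→· removed — back-door holds.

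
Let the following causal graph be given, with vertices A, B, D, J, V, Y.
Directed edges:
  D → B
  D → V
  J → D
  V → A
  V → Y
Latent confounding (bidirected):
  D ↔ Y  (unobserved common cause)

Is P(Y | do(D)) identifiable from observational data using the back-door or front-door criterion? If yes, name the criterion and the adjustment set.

P(Y|do(D)): frontdoor, adjust for {V}.

desc(D)\{D}={A,B,V,Y}; candidates ⊆ {J}.
D↔Y: latent back-door arc(s) into D.
size 0: {}; under {} D still reaches {J,Y} ∋ Y.
size 1: {J}; under {J} D still reaches {Y} ∋ Y.
D↔Y cannot be blocked by any observed set — no back-door set.
{V}: (i) intercepts every directed D→Y path; (ii) no back-door D→{V}; (iii) {D} blocks every back-door {V}→Y. Front-door holds.
P(Y|do(D)) = Σ_{V} P(V|D) Σ_{D'} P(Y|V,D')P(D').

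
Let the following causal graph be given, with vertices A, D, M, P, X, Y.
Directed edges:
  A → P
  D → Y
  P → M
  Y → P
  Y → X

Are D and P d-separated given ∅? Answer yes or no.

No — D and P are d-connected given ∅.

Bayes-Ball from D | ∅ reaches {M,P,X,Y}.
P ∈ reach(D|∅) ⇒ D ⊥̸ P | ∅.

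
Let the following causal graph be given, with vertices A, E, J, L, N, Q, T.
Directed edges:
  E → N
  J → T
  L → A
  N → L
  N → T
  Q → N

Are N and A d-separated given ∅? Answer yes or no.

Bayes-Ball from N | ∅ reaches {A,E,L,Q,T}.
A ∈ reach(N|∅) ⇒ N ⊥̸ A | ∅.

No — N and A are d-connected given ∅.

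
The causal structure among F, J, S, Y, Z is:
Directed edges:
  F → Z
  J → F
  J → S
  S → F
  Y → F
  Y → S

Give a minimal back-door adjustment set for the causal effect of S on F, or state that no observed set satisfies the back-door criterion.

S→F: minimal back-door set {J, Y}.

desc(S)\{S}={F,Z}; candidates ⊆ {J,Y}.
size 0: {}; under {} S still reaches {F,J,Y,Z} ∋ F.
size 1: {J}, {Y}; under {J} S still reaches {F,Y,Z} ∋ F.
{J,Y}: S⊥F given {J,Y} in G with S→· removed — back-door holds.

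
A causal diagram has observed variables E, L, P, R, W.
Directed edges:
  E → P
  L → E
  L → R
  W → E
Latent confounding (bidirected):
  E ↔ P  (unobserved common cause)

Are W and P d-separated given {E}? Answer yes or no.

Bayes-Ball from W | {E} reaches {L,P,R}.
P ∈ reach(W|{E}) ⇒ W ⊥̸ P | {E}.

No — W and P are d-connected given {E}.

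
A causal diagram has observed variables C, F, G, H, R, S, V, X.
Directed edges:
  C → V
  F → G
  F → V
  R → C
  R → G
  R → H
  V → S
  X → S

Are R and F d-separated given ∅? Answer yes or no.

Bayes-Ball from R | ∅ reaches {C,G,H,S,V}.
F ∉ reach(R|∅) ⇒ R ⊥ F | ∅.

Yes — R ⊥ F | ∅.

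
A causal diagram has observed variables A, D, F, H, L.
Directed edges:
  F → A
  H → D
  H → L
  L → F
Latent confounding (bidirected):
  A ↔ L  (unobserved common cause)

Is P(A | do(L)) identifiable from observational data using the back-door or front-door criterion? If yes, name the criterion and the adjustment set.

desc(L)\{L}={A,F}; candidates ⊆ {D,H}.
L↔A: latent back-door arc(s) into L.
size 0: {}; under {} L still reaches {A,D,H} ∋ A.
size 1: {D}, {H}; under {D} L still reaches {A,H} ∋ A.
size 2: {D,H}; under {D,H} L still reaches {A} ∋ A.
L↔A cannot be blocked by any observed set — no back-door set.
{F}: (i) intercepts every directed L→A path; (ii) no back-door L→{F}; (iii) {L} blocks every back-door {F}→A. Front-door holds.
P(A|do(L)) = Σ_{F} P(F|L) Σ_{L'} P(A|F,L')P(L').

P(A|do(L)): frontdoor, adjust for {F}.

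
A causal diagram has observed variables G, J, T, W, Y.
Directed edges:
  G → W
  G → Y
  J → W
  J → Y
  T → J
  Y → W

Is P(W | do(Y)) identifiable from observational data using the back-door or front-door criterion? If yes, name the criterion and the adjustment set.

desc(Y)\{Y}={W}; candidates ⊆ {G,J,T}.
size 0: {}; under {} Y still reaches {G,J,T,W} ∋ W.
size 1: {G}, {J}, {T}; under {G} Y still reaches {J,T,W} ∋ W.
{G,J}: Y⊥W given {G,J} in G with Y→· removed — back-door holds.
P(W|do(Y)) = Σ_{G,J} P(W|Y,G,J)·P(G,J).

P(W|do(Y)): backdoor, adjust for {G, J}.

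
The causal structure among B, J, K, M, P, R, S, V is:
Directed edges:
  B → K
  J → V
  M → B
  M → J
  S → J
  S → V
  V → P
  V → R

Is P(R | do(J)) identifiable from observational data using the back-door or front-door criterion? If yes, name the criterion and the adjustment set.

P(R|do(J)): backdoor, adjust for {S}.

desc(J)\{J}={P,R,V}; candidates ⊆ {B,K,M,S}.
size 0: {}; under {} J still reaches {B,K,M,P,R,S,V} ∋ R.
{S}: J⊥R given {S} in G with J→· removed — back-door holds.
P(R|do(J)) = Σ_{S} P(R|J,S)·P(S).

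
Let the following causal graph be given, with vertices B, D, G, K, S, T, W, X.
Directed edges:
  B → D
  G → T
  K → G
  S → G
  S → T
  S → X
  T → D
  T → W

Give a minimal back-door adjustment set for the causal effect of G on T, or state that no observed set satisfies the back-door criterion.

desc(G)\{G}={D,T,W}; candidates ⊆ {B,K,S,X}.
size 0: {}; under {} G still reaches {D,K,S,T,W,X} ∋ T.
{S}: G⊥T given {S} in G with G→· removed — back-door holds.

G→T: minimal back-door set {S}.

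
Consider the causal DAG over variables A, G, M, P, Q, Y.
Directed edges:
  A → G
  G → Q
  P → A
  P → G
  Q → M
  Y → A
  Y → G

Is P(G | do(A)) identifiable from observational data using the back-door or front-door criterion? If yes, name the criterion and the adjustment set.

desc(A)\{A}={G,M,Q}; candidates ⊆ {P,Y}.
size 0: {}; under {} A still reaches {G,M,P,Q,Y} ∋ G.
size 1: {P}, {Y}; under {P} A still reaches {G,M,Q,Y} ∋ G.
{P,Y}: A⊥G given {P,Y} in G with A→· removed — back-door holds.
P(G|do(A)) = Σ_{P,Y} P(G|A,P,Y)·P(P,Y).

P(G|do(A)): backdoor, adjust for {P, Y}.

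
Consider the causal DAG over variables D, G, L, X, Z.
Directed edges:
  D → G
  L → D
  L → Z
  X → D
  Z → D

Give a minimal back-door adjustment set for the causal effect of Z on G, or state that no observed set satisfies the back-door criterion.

Z→G: minimal back-door set {L}.

desc(Z)\{Z}={D,G}; candidates ⊆ {L,X}.
size 0: {}; under {} Z still reaches {D,G,L} ∋ G.
{L}: Z⊥G given {L} in G with Z→· removed — back-door holds.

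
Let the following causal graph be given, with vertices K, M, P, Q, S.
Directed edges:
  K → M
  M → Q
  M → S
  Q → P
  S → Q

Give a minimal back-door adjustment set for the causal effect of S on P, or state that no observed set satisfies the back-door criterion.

desc(S)\{S}={P,Q}; candidates ⊆ {K,M}.
size 0: {}; under {} S still reaches {K,M,P,Q} ∋ P.
{M}: S⊥P given {M} in G with S→· removed — back-door holds.

S→P: minimal back-door set {M}.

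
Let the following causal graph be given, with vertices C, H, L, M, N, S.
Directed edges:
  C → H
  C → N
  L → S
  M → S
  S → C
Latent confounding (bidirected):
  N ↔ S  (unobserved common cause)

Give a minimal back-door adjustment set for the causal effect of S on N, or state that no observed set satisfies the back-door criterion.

desc(S)\{S}={C,H,N}; candidates ⊆ {L,M}.
S↔N: latent back-door arc(s) into S.
size 0: {}; under {} S still reaches {L,M,N} ∋ N.
size 1: {L}, {M}; under {L} S still reaches {M,N} ∋ N.
size 2: {L,M}; under {L,M} S still reaches {N} ∋ N.
S↔N cannot be blocked by any observed set — no back-door set.

S→N: no observed back-door set.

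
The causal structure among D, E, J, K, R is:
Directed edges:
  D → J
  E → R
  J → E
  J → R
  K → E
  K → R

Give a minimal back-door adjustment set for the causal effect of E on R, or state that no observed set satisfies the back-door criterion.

E→R: minimal back-door set {J, K}.

desc(E)\{E}={R}; candidates ⊆ {D,J,K}.
size 0: {}; under {} E still reaches {D,J,K,R} ∋ R.
size 1: {D}, {J}, {K}; under {D} E still reaches {J,K,R} ∋ R.
{J,K}: E⊥R given {J,K} in G with E→· removed — back-door holds.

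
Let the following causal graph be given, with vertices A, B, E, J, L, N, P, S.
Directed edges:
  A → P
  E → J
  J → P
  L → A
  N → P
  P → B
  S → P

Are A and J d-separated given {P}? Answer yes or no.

No — A and J are d-connected given {P}.

Bayes-Ball from A | {P} reaches {E,J,L,N,S}.
J ∈ reach(A|{P}) ⇒ A ⊥̸ J | {P}.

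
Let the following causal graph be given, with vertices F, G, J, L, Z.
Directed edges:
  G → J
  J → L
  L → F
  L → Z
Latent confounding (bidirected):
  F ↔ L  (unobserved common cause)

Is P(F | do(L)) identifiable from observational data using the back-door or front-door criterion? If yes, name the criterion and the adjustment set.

desc(L)\{L}={F,Z}; candidates ⊆ {G,J}.
L↔F: latent back-door arc(s) into L.
size 0: {}; under {} L still reaches {F,G,J} ∋ F.
size 1: {G}, {J}; under {G} L still reaches {F,J} ∋ F.
size 2: {G,J}; under {G,J} L still reaches {F} ∋ F.
L↔F cannot be blocked by any observed set — no back-door set.
No mediator lies on a directed L→…→F path.
Neither criterion identifies P(F|do(L)) in this graph.

P(F|do(L)): not identifiable (no BD/FD set).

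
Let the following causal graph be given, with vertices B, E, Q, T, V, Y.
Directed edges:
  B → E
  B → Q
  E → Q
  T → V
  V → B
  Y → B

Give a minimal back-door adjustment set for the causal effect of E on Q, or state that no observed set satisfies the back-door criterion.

desc(E)\{E}={Q}; candidates ⊆ {B,T,V,Y}.
size 0: {}; under {} E still reaches {B,Q,T,V,Y} ∋ Q.
{B}: E⊥Q given {B} in G with E→· removed — back-door holds.

E→Q: minimal back-door set {B}.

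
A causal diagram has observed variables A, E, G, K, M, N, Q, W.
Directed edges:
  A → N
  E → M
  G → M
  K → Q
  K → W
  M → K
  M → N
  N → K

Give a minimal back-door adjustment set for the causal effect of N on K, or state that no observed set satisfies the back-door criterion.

N→K: minimal back-door set {M}.

desc(N)\{N}={K,Q,W}; candidates ⊆ {A,E,G,M}.
size 0: {}; under {} N still reaches {A,E,G,K,M,Q,W} ∋ K.
{M}: N⊥K given {M} in G with N→· removed — back-door holds.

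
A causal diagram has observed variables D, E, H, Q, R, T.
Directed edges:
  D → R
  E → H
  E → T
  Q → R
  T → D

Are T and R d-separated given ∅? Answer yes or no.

Bayes-Ball from T | ∅ reaches {D,E,H,R}.
R ∈ reach(T|∅) ⇒ T ⊥̸ R | ∅.

No — T and R are d-connected given ∅.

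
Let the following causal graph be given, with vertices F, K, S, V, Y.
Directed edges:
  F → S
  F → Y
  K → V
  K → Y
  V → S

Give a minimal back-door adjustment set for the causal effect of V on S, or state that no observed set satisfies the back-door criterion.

V→S: minimal back-door set ∅.

desc(V)\{V}={S}; candidates ⊆ {F,K,Y}.
∅: V⊥S given ∅ in G with V→· removed — back-door holds.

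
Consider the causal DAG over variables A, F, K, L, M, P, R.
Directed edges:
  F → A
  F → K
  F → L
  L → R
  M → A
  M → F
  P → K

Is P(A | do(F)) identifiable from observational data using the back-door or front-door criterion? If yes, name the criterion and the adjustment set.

P(A|do(F)): backdoor, adjust for {M}.

desc(F)\{F}={A,K,L,R}; candidates ⊆ {M,P}.
size 0: {}; under {} F still reaches {A,M} ∋ A.
{M}: F⊥A given {M} in G with F→· removed — back-door holds.
P(A|do(F)) = Σ_{M} P(A|F,M)·P(M).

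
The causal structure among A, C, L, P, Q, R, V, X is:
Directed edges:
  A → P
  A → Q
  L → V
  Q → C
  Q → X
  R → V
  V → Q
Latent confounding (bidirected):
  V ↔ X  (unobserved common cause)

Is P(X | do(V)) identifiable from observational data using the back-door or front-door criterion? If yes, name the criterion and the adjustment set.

desc(V)\{V}={C,Q,X}; candidates ⊆ {A,L,P,R}.
V↔X: latent back-door arc(s) into V.
size 0: {}; under {} V still reaches {L,R,X} ∋ X.
size 1: {A}, {L}, {P} …(+1); under {A} V still reaches {L,R,X} ∋ X.
size 2: {A,L}, {A,P}, {A,R} …(+3); under {A,L} V still reaches {R,X} ∋ X.
V↔X cannot be blocked by any observed set — no back-door set.
{Q}: (i) intercepts every directed V→X path; (ii) no back-door V→{Q}; (iii) {V} blocks every back-door {Q}→X. Front-door holds.
P(X|do(V)) = Σ_{Q} P(Q|V) Σ_{V'} P(X|Q,V')P(V').

P(X|do(V)): frontdoor, adjust for {Q}.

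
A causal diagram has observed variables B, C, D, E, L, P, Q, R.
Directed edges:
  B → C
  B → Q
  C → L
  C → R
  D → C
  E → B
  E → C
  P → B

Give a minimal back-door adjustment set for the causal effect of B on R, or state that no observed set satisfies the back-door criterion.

desc(B)\{B}={C,L,Q,R}; candidates ⊆ {D,E,P}.
size 0: {}; under {} B still reaches {C,E,L,P,R} ∋ R.
{E}: B⊥R given {E} in G with B→· removed — back-door holds.

B→R: minimal back-door set {E}.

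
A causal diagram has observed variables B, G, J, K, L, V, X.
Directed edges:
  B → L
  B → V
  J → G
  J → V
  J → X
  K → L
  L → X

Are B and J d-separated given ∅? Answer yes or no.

Bayes-Ball from B | ∅ reaches {L,V,X}.
J ∉ reach(B|∅) ⇒ B ⊥ J | ∅.

Yes — B ⊥ J | ∅.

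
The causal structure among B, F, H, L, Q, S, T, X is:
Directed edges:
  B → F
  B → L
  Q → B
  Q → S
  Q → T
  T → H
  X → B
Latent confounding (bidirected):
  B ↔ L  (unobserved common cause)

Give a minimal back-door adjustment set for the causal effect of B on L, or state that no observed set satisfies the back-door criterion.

B→L: no observed back-door set.

desc(B)\{B}={F,L}; candidates ⊆ {H,Q,S,T,X}.
B↔L: latent back-door arc(s) into B.
size 0: {}; under {} B still reaches {H,L,Q,S,T,X} ∋ L.
size 1: {H}, {Q}, {S} …(+2); under {H} B still reaches {L,Q,S,T,X} ∋ L.
size 2: {H,Q}, {H,S}, {H,T} …(+7); under {H,Q} B still reaches {L,X} ∋ L.
B↔L cannot be blocked by any observed set — no back-door set.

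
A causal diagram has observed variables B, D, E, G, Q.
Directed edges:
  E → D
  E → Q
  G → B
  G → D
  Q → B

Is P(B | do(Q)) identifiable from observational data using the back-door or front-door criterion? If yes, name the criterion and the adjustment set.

desc(Q)\{Q}={B}; candidates ⊆ {D,E,G}.
∅: Q⊥B given ∅ in G with Q→· removed — back-door holds.
P(B|do(Q)) = P(B|Q) — no adjustment needed.

P(B|do(Q)): backdoor, adjust for ∅.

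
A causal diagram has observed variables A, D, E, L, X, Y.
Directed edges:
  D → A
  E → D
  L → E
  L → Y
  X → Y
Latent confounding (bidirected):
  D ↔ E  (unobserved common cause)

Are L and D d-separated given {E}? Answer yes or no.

No — L and D are d-connected given {E}.

Bayes-Ball from L | {E} reaches {A,D,Y}.
D ∈ reach(L|{E}) ⇒ L ⊥̸ D | {E}.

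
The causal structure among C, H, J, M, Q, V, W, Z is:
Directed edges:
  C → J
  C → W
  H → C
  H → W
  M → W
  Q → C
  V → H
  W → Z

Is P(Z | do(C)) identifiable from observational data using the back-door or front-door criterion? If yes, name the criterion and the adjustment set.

desc(C)\{C}={J,W,Z}; candidates ⊆ {H,M,Q,V}.
size 0: {}; under {} C still reaches {H,Q,V,W,Z} ∋ Z.
{H}: C⊥Z given {H} in G with C→· removed — back-door holds.
P(Z|do(C)) = Σ_{H} P(Z|C,H)·P(H).

P(Z|do(C)): backdoor, adjust for {H}.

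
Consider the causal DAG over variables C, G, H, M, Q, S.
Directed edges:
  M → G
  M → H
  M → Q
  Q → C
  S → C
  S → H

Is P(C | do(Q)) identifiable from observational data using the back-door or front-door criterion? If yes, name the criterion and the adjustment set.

P(C|do(Q)): backdoor, adjust for ∅.

desc(Q)\{Q}={C}; candidates ⊆ {G,H,M,S}.
∅: Q⊥C given ∅ in G with Q→· removed — back-door holds.
P(C|do(Q)) = P(C|Q) — no adjustment needed.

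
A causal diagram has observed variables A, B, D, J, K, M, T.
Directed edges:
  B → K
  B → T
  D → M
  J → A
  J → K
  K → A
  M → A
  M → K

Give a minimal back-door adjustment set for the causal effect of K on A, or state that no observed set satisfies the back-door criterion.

desc(K)\{K}={A}; candidates ⊆ {B,D,J,M,T}.
size 0: {}; under {} K still reaches {A,B,D,J,M,T} ∋ A.
size 1: {B}, {D}, {J} …(+2); under {B} K still reaches {A,D,J,M} ∋ A.
{J,M}: K⊥A given {J,M} in G with K→· removed — back-door holds.

K→A: minimal back-door set {J, M}.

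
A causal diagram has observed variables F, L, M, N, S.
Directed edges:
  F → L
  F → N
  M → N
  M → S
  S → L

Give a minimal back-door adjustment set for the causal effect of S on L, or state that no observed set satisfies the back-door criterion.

S→L: minimal back-door set ∅.

desc(S)\{S}={L}; candidates ⊆ {F,M,N}.
∅: S⊥L given ∅ in G with S→· removed — back-door holds.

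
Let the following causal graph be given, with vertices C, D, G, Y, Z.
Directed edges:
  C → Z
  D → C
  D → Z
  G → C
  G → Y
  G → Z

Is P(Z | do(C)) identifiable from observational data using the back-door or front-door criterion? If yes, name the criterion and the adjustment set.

desc(C)\{C}={Z}; candidates ⊆ {D,G,Y}.
size 0: {}; under {} C still reaches {D,G,Y,Z} ∋ Z.
size 1: {D}, {G}, {Y}; under {D} C still reaches {G,Y,Z} ∋ Z.
{D,G}: C⊥Z given {D,G} in G with C→· removed — back-door holds.
P(Z|do(C)) = Σ_{D,G} P(Z|C,D,G)·P(D,G).

P(Z|do(C)): backdoor, adjust for {D, G}.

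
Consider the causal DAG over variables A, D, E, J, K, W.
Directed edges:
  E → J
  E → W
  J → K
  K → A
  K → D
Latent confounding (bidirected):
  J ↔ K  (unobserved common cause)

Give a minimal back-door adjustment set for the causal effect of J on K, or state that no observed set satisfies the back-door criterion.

J→K: no observed back-door set.

desc(J)\{J}={A,D,K}; candidates ⊆ {E,W}.
J↔K: latent back-door arc(s) into J.
size 0: {}; under {} J still reaches {A,D,E,K,W} ∋ K.
size 1: {E}, {W}; under {E} J still reaches {A,D,K} ∋ K.
size 2: {E,W}; under {E,W} J still reaches {A,D,K} ∋ K.
J↔K cannot be blocked by any observed set — no back-door set.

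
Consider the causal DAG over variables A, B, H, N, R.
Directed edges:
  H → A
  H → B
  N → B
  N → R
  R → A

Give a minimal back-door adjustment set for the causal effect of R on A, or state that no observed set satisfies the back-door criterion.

desc(R)\{R}={A}; candidates ⊆ {B,H,N}.
∅: R⊥A given ∅ in G with R→· removed — back-door holds.

R→A: minimal back-door set ∅.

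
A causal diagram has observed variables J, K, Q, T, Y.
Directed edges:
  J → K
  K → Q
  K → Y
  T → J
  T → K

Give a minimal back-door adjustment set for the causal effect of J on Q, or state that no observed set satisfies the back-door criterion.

desc(J)\{J}={K,Q,Y}; candidates ⊆ {T}.
size 0: {}; under {} J still reaches {K,Q,T,Y} ∋ Q.
{T}: J⊥Q given {T} in G with J→· removed — back-door holds.

J→Q: minimal back-door set {T}.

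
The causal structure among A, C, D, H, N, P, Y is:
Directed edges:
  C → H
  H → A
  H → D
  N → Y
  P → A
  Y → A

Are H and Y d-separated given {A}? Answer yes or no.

Bayes-Ball from H | {A} reaches {C,D,N,P,Y}.
Y ∈ reach(H|{A}) ⇒ H ⊥̸ Y | {A}.

No — H and Y are d-connected given {A}.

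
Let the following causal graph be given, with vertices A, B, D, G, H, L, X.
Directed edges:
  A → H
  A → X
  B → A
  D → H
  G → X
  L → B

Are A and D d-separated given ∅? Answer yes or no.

Yes — A ⊥ D | ∅.

Bayes-Ball from A | ∅ reaches {B,H,L,X}.
D ∉ reach(A|∅) ⇒ A ⊥ D | ∅.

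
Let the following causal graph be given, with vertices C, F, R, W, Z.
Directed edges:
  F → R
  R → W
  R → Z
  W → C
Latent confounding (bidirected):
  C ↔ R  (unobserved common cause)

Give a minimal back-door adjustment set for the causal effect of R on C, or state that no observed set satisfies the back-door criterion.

desc(R)\{R}={C,W,Z}; candidates ⊆ {F}.
R↔C: latent back-door arc(s) into R.
size 0: {}; under {} R still reaches {C,F} ∋ C.
size 1: {F}; under {F} R still reaches {C} ∋ C.
R↔C cannot be blocked by any observed set — no back-door set.

R→C: no observed back-door set.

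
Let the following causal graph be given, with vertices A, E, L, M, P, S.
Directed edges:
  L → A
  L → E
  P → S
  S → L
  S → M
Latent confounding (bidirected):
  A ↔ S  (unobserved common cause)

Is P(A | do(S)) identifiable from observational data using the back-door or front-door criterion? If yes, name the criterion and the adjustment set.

P(A|do(S)): frontdoor, adjust for {L}.

desc(S)\{S}={A,E,L,M}; candidates ⊆ {P}.
S↔A: latent back-door arc(s) into S.
size 0: {}; under {} S still reaches {A,P} ∋ A.
size 1: {P}; under {P} S still reaches {A} ∋ A.
S↔A cannot be blocked by any observed set — no back-door set.
{L}: (i) intercepts every directed S→A path; (ii) no back-door S→{L}; (iii) {S} blocks every back-door {L}→A. Front-door holds.
P(A|do(S)) = Σ_{L} P(L|S) Σ_{S'} P(A|L,S')P(S').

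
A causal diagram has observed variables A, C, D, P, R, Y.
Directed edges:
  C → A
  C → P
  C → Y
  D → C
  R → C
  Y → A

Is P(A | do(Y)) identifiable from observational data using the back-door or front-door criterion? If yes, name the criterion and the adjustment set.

P(A|do(Y)): backdoor, adjust for {C}.

desc(Y)\{Y}={A}; candidates ⊆ {C,D,P,R}.
size 0: {}; under {} Y still reaches {A,C,D,P,R} ∋ A.
{C}: Y⊥A given {C} in G with Y→· removed — back-door holds.
P(A|do(Y)) = Σ_{C} P(A|Y,C)·P(C).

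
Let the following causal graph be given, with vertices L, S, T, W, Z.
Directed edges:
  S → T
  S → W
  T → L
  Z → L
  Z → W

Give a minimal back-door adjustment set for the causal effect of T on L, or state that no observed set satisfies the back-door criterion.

T→L: minimal back-door set ∅.

desc(T)\{T}={L}; candidates ⊆ {S,W,Z}.
∅: T⊥L given ∅ in G with T→· removed — back-door holds.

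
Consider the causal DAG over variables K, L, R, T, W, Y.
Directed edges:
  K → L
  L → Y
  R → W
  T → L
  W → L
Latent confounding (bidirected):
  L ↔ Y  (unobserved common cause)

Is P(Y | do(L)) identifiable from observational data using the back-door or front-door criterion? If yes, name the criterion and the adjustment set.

desc(L)\{L}={Y}; candidates ⊆ {K,R,T,W}.
L↔Y: latent back-door arc(s) into L.
size 0: {}; under {} L still reaches {K,R,T,W,Y} ∋ Y.
size 1: {K}, {R}, {T} …(+1); under {K} L still reaches {R,T,W,Y} ∋ Y.
size 2: {K,R}, {K,T}, {K,W} …(+3); under {K,R} L still reaches {T,W,Y} ∋ Y.
L↔Y cannot be blocked by any observed set — no back-door set.
No mediator lies on a directed L→…→Y path.
Neither criterion identifies P(Y|do(L)) in this graph.

P(Y|do(L)): not identifiable (no BD/FD set).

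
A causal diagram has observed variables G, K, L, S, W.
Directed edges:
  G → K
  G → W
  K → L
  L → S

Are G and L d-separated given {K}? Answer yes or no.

Yes — G ⊥ L | {K}.

Bayes-Ball from G | {K} reaches {W}.
L ∉ reach(G|{K}) ⇒ G ⊥ L | {K}.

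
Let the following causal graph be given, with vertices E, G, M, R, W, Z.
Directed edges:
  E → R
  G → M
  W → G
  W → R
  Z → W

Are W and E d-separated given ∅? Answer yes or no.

Bayes-Ball from W | ∅ reaches {G,M,R,Z}.
E ∉ reach(W|∅) ⇒ W ⊥ E | ∅.

Yes — W ⊥ E | ∅.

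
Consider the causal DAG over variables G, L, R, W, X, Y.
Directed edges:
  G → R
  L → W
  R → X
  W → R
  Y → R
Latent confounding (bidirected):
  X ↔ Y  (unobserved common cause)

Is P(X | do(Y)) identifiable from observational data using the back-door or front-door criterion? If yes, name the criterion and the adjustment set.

P(X|do(Y)): frontdoor, adjust for {R}.

desc(Y)\{Y}={R,X}; candidates ⊆ {G,L,W}.
Y↔X: latent back-door arc(s) into Y.
size 0: {}; under {} Y still reaches {X} ∋ X.
size 1: {G}, {L}, {W}; under {G} Y still reaches {X} ∋ X.
size 2: {G,L}, {G,W}, {L,W}; under {G,L} Y still reaches {X} ∋ X.
Y↔X cannot be blocked by any observed set — no back-door set.
{R}: (i) intercepts every directed Y→X path; (ii) no back-door Y→{R}; (iii) {Y} blocks every back-door {R}→X. Front-door holds.
P(X|do(Y)) = Σ_{R} P(R|Y) Σ_{Y'} P(X|R,Y')P(Y').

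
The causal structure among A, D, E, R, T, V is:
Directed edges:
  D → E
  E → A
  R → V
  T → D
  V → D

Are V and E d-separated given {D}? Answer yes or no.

Yes — V ⊥ E | {D}.

Bayes-Ball from V | {D} reaches {R,T}.
E ∉ reach(V|{D}) ⇒ V ⊥ E | {D}.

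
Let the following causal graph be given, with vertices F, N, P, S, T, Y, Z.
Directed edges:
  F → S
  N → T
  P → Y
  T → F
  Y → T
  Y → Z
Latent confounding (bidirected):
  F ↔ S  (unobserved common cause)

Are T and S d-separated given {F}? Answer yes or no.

No — T and S are d-connected given {F}.

Bayes-Ball from T | {F} reaches {N,P,S,Y,Z}.
S ∈ reach(T|{F}) ⇒ T ⊥̸ S | {F}.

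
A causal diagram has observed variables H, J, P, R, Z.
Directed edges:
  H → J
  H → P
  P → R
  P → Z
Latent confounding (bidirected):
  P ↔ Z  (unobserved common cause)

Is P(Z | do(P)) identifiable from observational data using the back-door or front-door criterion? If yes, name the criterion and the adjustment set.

desc(P)\{P}={R,Z}; candidates ⊆ {H,J}.
P↔Z: latent back-door arc(s) into P.
size 0: {}; under {} P still reaches {H,J,Z} ∋ Z.
size 1: {H}, {J}; under {H} P still reaches {Z} ∋ Z.
size 2: {H,J}; under {H,J} P still reaches {Z} ∋ Z.
P↔Z cannot be blocked by any observed set — no back-door set.
No mediator lies on a directed P→…→Z path.
Neither criterion identifies P(Z|do(P)) in this graph.

P(Z|do(P)): not identifiable (no BD/FD set).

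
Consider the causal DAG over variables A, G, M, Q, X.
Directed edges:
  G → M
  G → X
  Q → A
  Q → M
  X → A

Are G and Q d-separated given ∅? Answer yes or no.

Bayes-Ball from G | ∅ reaches {A,M,X}.
Q ∉ reach(G|∅) ⇒ G ⊥ Q | ∅.

Yes — G ⊥ Q | ∅.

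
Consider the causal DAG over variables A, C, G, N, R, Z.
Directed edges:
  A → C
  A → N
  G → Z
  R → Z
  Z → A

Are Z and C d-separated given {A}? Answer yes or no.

Bayes-Ball from Z | {A} reaches {G,R}.
C ∉ reach(Z|{A}) ⇒ Z ⊥ C | {A}.

Yes — Z ⊥ C | {A}.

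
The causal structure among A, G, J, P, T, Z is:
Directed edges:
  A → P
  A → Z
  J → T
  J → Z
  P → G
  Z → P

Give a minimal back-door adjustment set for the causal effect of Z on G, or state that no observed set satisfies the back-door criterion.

Z→G: minimal back-door set {A}.

desc(Z)\{Z}={G,P}; candidates ⊆ {A,J,T}.
size 0: {}; under {} Z still reaches {A,G,J,P,T} ∋ G.
{A}: Z⊥G given {A} in G with Z→· removed — back-door holds.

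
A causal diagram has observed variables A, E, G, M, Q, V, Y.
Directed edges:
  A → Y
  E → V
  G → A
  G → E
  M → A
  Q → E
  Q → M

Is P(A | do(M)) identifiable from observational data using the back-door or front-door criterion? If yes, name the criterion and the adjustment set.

desc(M)\{M}={A,Y}; candidates ⊆ {E,G,Q,V}.
∅: M⊥A given ∅ in G with M→· removed — back-door holds.
P(A|do(M)) = P(A|M) — no adjustment needed.

P(A|do(M)): backdoor, adjust for ∅.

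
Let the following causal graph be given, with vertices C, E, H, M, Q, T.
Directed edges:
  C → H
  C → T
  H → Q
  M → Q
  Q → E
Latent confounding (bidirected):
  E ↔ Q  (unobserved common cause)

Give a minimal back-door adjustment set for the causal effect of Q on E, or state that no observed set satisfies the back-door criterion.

Q→E: no observed back-door set.

desc(Q)\{Q}={E}; candidates ⊆ {C,H,M,T}.
Q↔E: latent back-door arc(s) into Q.
size 0: {}; under {} Q still reaches {C,E,H,M,T} ∋ E.
size 1: {C}, {H}, {M} …(+1); under {C} Q still reaches {E,H,M} ∋ E.
size 2: {C,H}, {C,M}, {C,T} …(+3); under {C,H} Q still reaches {E,M} ∋ E.
Q↔E cannot be blocked by any observed set — no back-door set.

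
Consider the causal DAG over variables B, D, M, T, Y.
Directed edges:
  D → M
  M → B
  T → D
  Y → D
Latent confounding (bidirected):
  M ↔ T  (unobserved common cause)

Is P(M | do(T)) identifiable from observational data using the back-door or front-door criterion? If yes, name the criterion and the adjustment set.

P(M|do(T)): frontdoor, adjust for {D}.

desc(T)\{T}={B,D,M}; candidates ⊆ {Y}.
T↔M: latent back-door arc(s) into T.
size 0: {}; under {} T still reaches {B,M} ∋ M.
size 1: {Y}; under {Y} T still reaches {B,M} ∋ M.
T↔M cannot be blocked by any observed set — no back-door set.
{D}: (i) intercepts every directed T→M path; (ii) no back-door T→{D}; (iii) {T} blocks every back-door {D}→M. Front-door holds.
P(M|do(T)) = Σ_{D} P(D|T) Σ_{T'} P(M|D,T')P(T').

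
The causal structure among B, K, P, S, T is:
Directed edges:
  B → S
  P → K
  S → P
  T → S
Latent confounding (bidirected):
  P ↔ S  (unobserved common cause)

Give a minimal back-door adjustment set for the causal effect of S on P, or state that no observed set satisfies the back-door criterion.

S→P: no observed back-door set.

desc(S)\{S}={K,P}; candidates ⊆ {B,T}.
S↔P: latent back-door arc(s) into S.
size 0: {}; under {} S still reaches {B,K,P,T} ∋ P.
size 1: {B}, {T}; under {B} S still reaches {K,P,T} ∋ P.
size 2: {B,T}; under {B,T} S still reaches {K,P} ∋ P.
S↔P cannot be blocked by any observed set — no back-door set.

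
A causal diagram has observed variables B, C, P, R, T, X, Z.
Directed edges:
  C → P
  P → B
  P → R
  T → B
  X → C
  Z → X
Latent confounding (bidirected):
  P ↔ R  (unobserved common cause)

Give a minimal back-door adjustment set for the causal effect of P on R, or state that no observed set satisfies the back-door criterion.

P→R: no observed back-door set.

desc(P)\{P}={B,R}; candidates ⊆ {C,T,X,Z}.
P↔R: latent back-door arc(s) into P.
size 0: {}; under {} P still reaches {C,R,X,Z} ∋ R.
size 1: {C}, {T}, {X} …(+1); under {C} P still reaches {R} ∋ R.
size 2: {C,T}, {C,X}, {C,Z} …(+3); under {C,T} P still reaches {R} ∋ R.
P↔R cannot be blocked by any observed set — no back-door set.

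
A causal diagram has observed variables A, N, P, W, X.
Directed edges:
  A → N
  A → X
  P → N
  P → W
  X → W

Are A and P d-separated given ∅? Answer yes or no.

Yes — A ⊥ P | ∅.

Bayes-Ball from A | ∅ reaches {N,W,X}.
P ∉ reach(A|∅) ⇒ A ⊥ P | ∅.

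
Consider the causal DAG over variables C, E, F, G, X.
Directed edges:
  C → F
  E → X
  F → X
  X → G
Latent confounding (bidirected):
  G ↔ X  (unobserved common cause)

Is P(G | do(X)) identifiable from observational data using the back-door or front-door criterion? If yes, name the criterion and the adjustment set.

P(G|do(X)): not identifiable (no BD/FD set).

desc(X)\{X}={G}; candidates ⊆ {C,E,F}.
X↔G: latent back-door arc(s) into X.
size 0: {}; under {} X still reaches {C,E,F,G} ∋ G.
size 1: {C}, {E}, {F}; under {C} X still reaches {E,F,G} ∋ G.
size 2: {C,E}, {C,F}, {E,F}; under {C,E} X still reaches {F,G} ∋ G.
X↔G cannot be blocked by any observed set — no back-door set.
No mediator lies on a directed X→…→G path.
Neither criterion identifies P(G|do(X)) in this graph.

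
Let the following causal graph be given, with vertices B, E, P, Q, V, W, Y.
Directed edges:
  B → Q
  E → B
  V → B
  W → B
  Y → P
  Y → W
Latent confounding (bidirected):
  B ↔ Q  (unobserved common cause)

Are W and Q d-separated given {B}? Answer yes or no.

Bayes-Ball from W | {B} reaches {E,P,Q,V,Y}.
Q ∈ reach(W|{B}) ⇒ W ⊥̸ Q | {B}.

No — W and Q are d-connected given {B}.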